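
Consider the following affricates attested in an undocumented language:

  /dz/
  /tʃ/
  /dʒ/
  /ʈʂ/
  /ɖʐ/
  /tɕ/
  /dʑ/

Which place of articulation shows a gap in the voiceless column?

Voiceless: /tʃ/ (postalveolar), /ʈʂ/ (retroflex), /tɕ/ (alveolo-palatal).
Voiced: /dz/ (alveolar), /dʒ/ (postalveolar), /ɖʐ/ (retroflex), /dʑ/ (alveolo-palatal).
Every place of articulation has a voiceless member except alveolar, where /ts/ would be expected.

alveolar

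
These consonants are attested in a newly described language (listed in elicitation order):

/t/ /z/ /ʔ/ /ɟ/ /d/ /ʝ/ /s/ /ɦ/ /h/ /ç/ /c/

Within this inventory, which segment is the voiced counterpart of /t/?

/d/

/t/ is a voiceless alveolar stop.
The voiced counterpart is a voiced alveolar stop — in this inventory, /d/.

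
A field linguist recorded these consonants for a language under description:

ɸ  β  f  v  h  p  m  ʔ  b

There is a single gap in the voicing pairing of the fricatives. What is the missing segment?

place of articulation  voiceless  voiced  
bilabial          ɸ         β       
labiodental       f         v       
glottal           h         —       
The glottal row has no voiced member, so the gap is the voiced glottal fricative /ɦ/.

/ɦ/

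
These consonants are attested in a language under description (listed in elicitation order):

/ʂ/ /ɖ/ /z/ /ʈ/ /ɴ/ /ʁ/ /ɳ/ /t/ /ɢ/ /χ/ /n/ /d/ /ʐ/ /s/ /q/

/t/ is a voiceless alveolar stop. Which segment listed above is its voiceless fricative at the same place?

The voiceless fricative at the same place is a voiceless alveolar fricative — in this inventory, /s/.

/s/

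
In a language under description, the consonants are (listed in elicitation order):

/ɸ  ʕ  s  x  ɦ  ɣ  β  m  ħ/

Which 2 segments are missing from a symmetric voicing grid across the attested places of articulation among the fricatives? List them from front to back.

/z/, /h/

bilabial: voiceless /ɸ/, voiced /β/.
alveolar: voiceless /s/, voiced —.
velar: voiceless /x/, voiced /ɣ/.
pharyngeal: voiceless /ħ/, voiced /ʕ/.
glottal: voiceless —, voiced /ɦ/.
Gaps, from front to back: alveolar lacks voiced (/z/); glottal lacks voiceless (/h/).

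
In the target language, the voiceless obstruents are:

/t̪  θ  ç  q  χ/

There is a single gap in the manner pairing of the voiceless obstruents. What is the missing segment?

/c/

place of articulation  stop      fricative
dental            t̪        θ       
palatal           —         ç       
uvular            q         χ       
The palatal row has no stop member, so the gap is the palatal stop /c/.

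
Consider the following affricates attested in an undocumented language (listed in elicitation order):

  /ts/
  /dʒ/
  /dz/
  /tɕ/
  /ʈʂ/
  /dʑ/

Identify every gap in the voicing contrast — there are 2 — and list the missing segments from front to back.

/tʃ/, /ɖʐ/

place of articulation  voiceless  voiced  
alveolar          ts        dz      
postalveolar      —         dʒ      
retroflex         ʈʂ        —       
alveolo-palatal   tɕ        dʑ      
Gaps, from front to back: postalveolar lacks voiceless (/tʃ/); retroflex lacks voiced (/ɖʐ/).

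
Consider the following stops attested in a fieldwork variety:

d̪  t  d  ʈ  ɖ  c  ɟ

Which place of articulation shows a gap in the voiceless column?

dental

place of articulation  voiceless  voiced  
dental            —         d̪      
alveolar          t         d       
retroflex         ʈ         ɖ       
palatal           c         ɟ       
Every place of articulation has a voiceless member except dental, where /t̪/ would be expected.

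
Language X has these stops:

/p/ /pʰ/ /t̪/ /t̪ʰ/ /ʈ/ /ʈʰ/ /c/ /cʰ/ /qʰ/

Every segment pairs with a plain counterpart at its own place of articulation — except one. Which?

/qʰ/

Bilabial: /p/ ~ /pʰ/
Dental: /t̪/ ~ /t̪ʰ/
Retroflex: /ʈ/ ~ /ʈʰ/
Palatal: /c/ ~ /cʰ/
Uvular: only /qʰ/ (aspirated); no plain partner.
So /qʰ/ is the unpaired segment.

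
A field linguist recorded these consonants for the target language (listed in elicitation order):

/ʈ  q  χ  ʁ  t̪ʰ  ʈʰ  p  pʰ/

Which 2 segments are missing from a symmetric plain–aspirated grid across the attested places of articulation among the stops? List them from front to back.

/t̪/, /qʰ/

Plain: /p/ (bilabial), /ʈ/ (retroflex), /q/ (uvular).
Aspirated: /pʰ/ (bilabial), /t̪ʰ/ (dental), /ʈʰ/ (retroflex).
Gaps, from front to back: dental lacks plain (/t̪/); uvular lacks aspirated (/qʰ/).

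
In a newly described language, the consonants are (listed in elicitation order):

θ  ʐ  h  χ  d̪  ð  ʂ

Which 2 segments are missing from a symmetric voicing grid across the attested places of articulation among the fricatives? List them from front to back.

/ʁ/, /ɦ/

dental: voiceless /θ/, voiced /ð/.
retroflex: voiceless /ʂ/, voiced /ʐ/.
uvular: voiceless /χ/, voiced —.
glottal: voiceless /h/, voiced —.
Gaps, from front to back: uvular lacks voiced (/ʁ/); glottal lacks voiced (/ɦ/).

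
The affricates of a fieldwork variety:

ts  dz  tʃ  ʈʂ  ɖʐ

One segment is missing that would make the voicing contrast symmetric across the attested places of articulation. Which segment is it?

Voiceless: /ts/ (alveolar), /tʃ/ (postalveolar), /ʈʂ/ (retroflex).
Voiced: /dz/ (alveolar), /ɖʐ/ (retroflex).
The postalveolar row has no voiced member, so the gap is the voiced postalveolar affricate /dʒ/.

/dʒ/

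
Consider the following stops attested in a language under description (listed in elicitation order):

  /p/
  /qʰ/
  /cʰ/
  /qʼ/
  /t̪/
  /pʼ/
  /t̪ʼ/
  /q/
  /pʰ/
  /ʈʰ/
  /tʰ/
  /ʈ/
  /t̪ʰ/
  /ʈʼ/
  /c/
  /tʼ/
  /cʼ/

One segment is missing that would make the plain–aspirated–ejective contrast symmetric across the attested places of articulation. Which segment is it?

/t/

Plain: /p/ (bilabial), /t̪/ (dental), /ʈ/ (retroflex), /c/ (palatal), /q/ (uvular).
Aspirated: /pʰ/ (bilabial), /t̪ʰ/ (dental), /tʰ/ (alveolar), /ʈʰ/ (retroflex), /cʰ/ (palatal), /qʰ/ (uvular).
Ejective: /pʼ/ (bilabial), /t̪ʼ/ (dental), /tʼ/ (alveolar), /ʈʼ/ (retroflex), /cʼ/ (palatal), /qʼ/ (uvular).
The alveolar row has no plain member, so the gap is the plain alveolar stop /t/.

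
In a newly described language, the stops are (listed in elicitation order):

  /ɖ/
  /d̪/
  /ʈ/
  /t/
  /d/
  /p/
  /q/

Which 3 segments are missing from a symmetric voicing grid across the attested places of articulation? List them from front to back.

/b/, /t̪/, /ɢ/

place of articulation  voiceless  voiced  
bilabial          p         —       
dental            —         d̪      
alveolar          t         d       
retroflex         ʈ         ɖ       
uvular            q         —       
Gaps, from front to back: bilabial lacks voiced (/b/); dental lacks voiceless (/t̪/); uvular lacks voiced (/ɢ/).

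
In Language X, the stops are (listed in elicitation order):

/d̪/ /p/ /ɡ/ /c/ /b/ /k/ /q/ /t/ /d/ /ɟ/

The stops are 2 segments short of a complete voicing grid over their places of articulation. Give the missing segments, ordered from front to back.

place of articulation  voiceless  voiced  
bilabial          p         b       
dental            —         d̪      
alveolar          t         d       
palatal           c         ɟ       
velar             k         ɡ       
uvular            q         —       
Gaps, from front to back: dental lacks voiceless (/t̪/); uvular lacks voiced (/ɢ/).

/t̪/, /ɢ/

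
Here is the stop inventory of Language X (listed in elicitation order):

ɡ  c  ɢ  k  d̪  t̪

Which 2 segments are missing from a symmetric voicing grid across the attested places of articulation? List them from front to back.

place of articulation  voiceless  voiced  
dental            t̪        d̪      
palatal           c         —       
velar             k         ɡ       
uvular            —         ɢ       
Gaps, from front to back: palatal lacks voiced (/ɟ/); uvular lacks voiceless (/q/).

/ɟ/, /q/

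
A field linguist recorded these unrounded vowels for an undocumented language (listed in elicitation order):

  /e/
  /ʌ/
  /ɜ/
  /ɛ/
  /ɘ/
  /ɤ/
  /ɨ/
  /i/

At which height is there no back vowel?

high: front /i/, central /ɨ/, back —.
high-mid: front /e/, central /ɘ/, back /ɤ/.
low-mid: front /ɛ/, central /ɜ/, back /ʌ/.
Every height has a back member except high, where /ɯ/ would be expected.

high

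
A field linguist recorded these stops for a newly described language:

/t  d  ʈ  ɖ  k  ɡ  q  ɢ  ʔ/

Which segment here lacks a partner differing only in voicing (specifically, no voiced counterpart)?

Alveolar: /t/ ~ /d/
Retroflex: /ʈ/ ~ /ɖ/
Velar: /k/ ~ /ɡ/
Uvular: /q/ ~ /ɢ/
Glottal: only /ʔ/ (voiceless); no voiced partner.
So /ʔ/ is the unpaired segment.

/ʔ/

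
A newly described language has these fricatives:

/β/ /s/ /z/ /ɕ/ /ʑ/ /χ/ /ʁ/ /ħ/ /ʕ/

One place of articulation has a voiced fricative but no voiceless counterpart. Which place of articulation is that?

bilabial: voiceless —, voiced /β/.
alveolar: voiceless /s/, voiced /z/.
alveolo-palatal: voiceless /ɕ/, voiced /ʑ/.
uvular: voiceless /χ/, voiced /ʁ/.
pharyngeal: voiceless /ħ/, voiced /ʕ/.
Every place of articulation has a voiceless member except bilabial, where /ɸ/ would be expected.

bilabial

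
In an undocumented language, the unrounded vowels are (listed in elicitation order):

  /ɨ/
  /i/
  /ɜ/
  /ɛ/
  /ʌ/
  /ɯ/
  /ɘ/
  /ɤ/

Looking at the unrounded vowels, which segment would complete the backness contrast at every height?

high: front /i/, central /ɨ/, back /ɯ/.
high-mid: front —, central /ɘ/, back /ɤ/.
low-mid: front /ɛ/, central /ɜ/, back /ʌ/.
The high-mid row has no front member, so the gap is the high-mid front unrounded vowel /e/.

/e/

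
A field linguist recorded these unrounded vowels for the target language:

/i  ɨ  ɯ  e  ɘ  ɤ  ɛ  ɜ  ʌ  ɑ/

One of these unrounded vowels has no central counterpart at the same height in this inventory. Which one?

High: /i/ ~ /ɨ/ ~ /ɯ/
High-mid: /e/ ~ /ɘ/ ~ /ɤ/
Low-mid: /ɛ/ ~ /ɜ/ ~ /ʌ/
Low: only /ɑ/ (back); no central partner.
So /ɑ/ is the unpaired segment.

/ɑ/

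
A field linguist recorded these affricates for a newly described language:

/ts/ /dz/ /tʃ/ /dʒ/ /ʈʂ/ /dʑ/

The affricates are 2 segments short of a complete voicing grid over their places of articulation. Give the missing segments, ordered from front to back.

/ɖʐ/, /tɕ/

alveolar: voiceless /ts/, voiced /dz/.
postalveolar: voiceless /tʃ/, voiced /dʒ/.
retroflex: voiceless /ʈʂ/, voiced —.
alveolo-palatal: voiceless —, voiced /dʑ/.
Gaps, from front to back: retroflex lacks voiced (/ɖʐ/); alveolo-palatal lacks voiceless (/tɕ/).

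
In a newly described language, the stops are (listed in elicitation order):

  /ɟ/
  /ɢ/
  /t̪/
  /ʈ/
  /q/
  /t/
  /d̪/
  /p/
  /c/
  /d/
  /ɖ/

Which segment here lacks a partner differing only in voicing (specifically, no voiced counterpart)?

/p/

Dental: /t̪/ ~ /d̪/
Alveolar: /t/ ~ /d/
Retroflex: /ʈ/ ~ /ɖ/
Palatal: /c/ ~ /ɟ/
Uvular: /q/ ~ /ɢ/
Bilabial: only /p/ (voiceless); no voiced partner.
So /p/ is the unpaired segment.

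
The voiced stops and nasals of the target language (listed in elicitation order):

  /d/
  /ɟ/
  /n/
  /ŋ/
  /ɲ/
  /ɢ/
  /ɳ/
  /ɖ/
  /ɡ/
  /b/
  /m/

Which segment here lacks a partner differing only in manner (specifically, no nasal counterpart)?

Bilabial: /b/ ~ /m/
Alveolar: /d/ ~ /n/
Retroflex: /ɖ/ ~ /ɳ/
Palatal: /ɟ/ ~ /ɲ/
Velar: /ɡ/ ~ /ŋ/
Uvular: only /ɢ/ (oral stop); no nasal partner.
So /ɢ/ is the unpaired segment.

/ɢ/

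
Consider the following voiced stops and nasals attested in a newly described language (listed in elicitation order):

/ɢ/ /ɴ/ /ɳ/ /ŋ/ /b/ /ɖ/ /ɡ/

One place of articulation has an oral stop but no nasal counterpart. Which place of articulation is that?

bilabial

Oral stop: /b/ (bilabial), /ɖ/ (retroflex), /ɡ/ (velar), /ɢ/ (uvular).
Nasal: /ɳ/ (retroflex), /ŋ/ (velar), /ɴ/ (uvular).
Every place of articulation has a nasal member except bilabial, where /m/ would be expected.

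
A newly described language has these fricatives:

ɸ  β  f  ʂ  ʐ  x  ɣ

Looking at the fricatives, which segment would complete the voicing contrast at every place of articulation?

place of articulation  voiceless  voiced  
bilabial          ɸ         β       
labiodental       f         —       
retroflex         ʂ         ʐ       
velar             x         ɣ       
The labiodental row has no voiced member, so the gap is the voiced labiodental fricative /v/.

/v/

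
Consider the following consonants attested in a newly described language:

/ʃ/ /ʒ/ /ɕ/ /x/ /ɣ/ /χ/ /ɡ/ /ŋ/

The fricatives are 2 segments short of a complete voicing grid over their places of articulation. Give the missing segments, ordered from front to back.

/ʑ/, /ʁ/

Voiceless: /ʃ/ (postalveolar), /ɕ/ (alveolo-palatal), /x/ (velar), /χ/ (uvular).
Voiced: /ʒ/ (postalveolar), /ɣ/ (velar).
Gaps, from front to back: alveolo-palatal lacks voiced (/ʑ/); uvular lacks voiced (/ʁ/).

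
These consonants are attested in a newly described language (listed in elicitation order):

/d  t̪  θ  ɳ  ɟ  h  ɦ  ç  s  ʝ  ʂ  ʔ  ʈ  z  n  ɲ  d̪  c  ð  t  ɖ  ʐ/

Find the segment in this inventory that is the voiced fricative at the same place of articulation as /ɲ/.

/ʝ/

/ɲ/ is a palatal nasal.
The voiced fricative at the same place is a voiced palatal fricative — in this inventory, /ʝ/.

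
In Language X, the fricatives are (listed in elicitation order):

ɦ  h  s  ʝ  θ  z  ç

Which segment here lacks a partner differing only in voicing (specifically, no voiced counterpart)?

Alveolar: /s/ ~ /z/
Palatal: /ç/ ~ /ʝ/
Glottal: /h/ ~ /ɦ/
Dental: only /θ/ (voiceless); no voiced partner.
So /θ/ is the unpaired segment.

/θ/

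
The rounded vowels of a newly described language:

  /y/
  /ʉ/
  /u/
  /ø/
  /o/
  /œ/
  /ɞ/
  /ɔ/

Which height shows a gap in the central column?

Front: /y/ (high), /ø/ (high-mid), /œ/ (low-mid).
Central: /ʉ/ (high), /ɞ/ (low-mid).
Back: /u/ (high), /o/ (high-mid), /ɔ/ (low-mid).
Every height has a central member except high-mid, where /ɵ/ would be expected.

high-mid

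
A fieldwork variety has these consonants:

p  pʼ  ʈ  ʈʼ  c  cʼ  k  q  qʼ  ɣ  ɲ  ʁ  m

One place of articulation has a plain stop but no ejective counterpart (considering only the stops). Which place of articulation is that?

velar

Plain: /p/ (bilabial), /ʈ/ (retroflex), /c/ (palatal), /k/ (velar), /q/ (uvular).
Ejective: /pʼ/ (bilabial), /ʈʼ/ (retroflex), /cʼ/ (palatal), /qʼ/ (uvular).
Every place of articulation has an ejective member except velar, where /kʼ/ would be expected.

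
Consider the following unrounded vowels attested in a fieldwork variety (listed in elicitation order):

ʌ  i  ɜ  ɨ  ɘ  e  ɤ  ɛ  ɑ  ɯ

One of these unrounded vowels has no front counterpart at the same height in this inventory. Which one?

/ɑ/

High: /i/ ~ /ɨ/ ~ /ɯ/
High-mid: /e/ ~ /ɘ/ ~ /ɤ/
Low-mid: /ɛ/ ~ /ɜ/ ~ /ʌ/
Low: only /ɑ/ (back); no front partner.
So /ɑ/ is the unpaired segment.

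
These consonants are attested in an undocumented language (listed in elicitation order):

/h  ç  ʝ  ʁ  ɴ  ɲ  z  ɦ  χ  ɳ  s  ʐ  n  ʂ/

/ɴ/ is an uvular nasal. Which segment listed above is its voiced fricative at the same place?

The voiced fricative at the same place is a voiced uvular fricative — in this inventory, /ʁ/.

/ʁ/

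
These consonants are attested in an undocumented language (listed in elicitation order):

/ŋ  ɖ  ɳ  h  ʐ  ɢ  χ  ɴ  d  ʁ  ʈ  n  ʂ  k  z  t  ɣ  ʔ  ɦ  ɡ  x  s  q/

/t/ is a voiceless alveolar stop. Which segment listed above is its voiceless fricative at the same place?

/s/

The voiceless fricative at the same place is a voiceless alveolar fricative — in this inventory, /s/.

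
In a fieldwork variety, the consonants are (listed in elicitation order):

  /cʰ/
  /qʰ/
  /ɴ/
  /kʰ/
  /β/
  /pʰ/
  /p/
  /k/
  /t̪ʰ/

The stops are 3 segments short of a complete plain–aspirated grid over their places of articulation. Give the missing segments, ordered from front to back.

/t̪/, /c/, /q/

Plain: /p/ (bilabial), /k/ (velar).
Aspirated: /pʰ/ (bilabial), /t̪ʰ/ (dental), /cʰ/ (palatal), /kʰ/ (velar), /qʰ/ (uvular).
Gaps, from front to back: dental lacks plain (/t̪/); palatal lacks plain (/c/); uvular lacks plain (/q/).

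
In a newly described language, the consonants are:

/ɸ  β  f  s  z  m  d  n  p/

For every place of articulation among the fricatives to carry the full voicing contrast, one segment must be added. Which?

Voiceless: /ɸ/ (bilabial), /f/ (labiodental), /s/ (alveolar).
Voiced: /β/ (bilabial), /z/ (alveolar).
The labiodental row has no voiced member, so the gap is the voiced labiodental fricative /v/.

/v/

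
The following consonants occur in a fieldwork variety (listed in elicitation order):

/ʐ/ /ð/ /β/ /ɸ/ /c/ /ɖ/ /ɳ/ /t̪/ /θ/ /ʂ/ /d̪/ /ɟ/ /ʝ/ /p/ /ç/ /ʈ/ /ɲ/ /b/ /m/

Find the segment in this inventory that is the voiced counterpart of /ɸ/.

/β/

/ɸ/ is a voiceless bilabial fricative.
The voiced counterpart is a voiced bilabial fricative — in this inventory, /β/.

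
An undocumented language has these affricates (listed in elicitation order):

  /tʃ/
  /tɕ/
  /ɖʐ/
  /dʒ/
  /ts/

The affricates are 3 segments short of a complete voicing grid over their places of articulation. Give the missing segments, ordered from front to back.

alveolar: voiceless /ts/, voiced —.
postalveolar: voiceless /tʃ/, voiced /dʒ/.
retroflex: voiceless —, voiced /ɖʐ/.
alveolo-palatal: voiceless /tɕ/, voiced —.
Gaps, from front to back: alveolar lacks voiced (/dz/); retroflex lacks voiceless (/ʈʂ/); alveolo-palatal lacks voiced (/dʑ/).

/dz/, /ʈʂ/, /dʑ/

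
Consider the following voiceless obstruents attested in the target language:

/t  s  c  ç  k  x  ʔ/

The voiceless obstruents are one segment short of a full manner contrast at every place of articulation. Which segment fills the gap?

/h/

alveolar: stop /t/, fricative /s/.
palatal: stop /c/, fricative /ç/.
velar: stop /k/, fricative /x/.
glottal: stop /ʔ/, fricative —.
The glottal row has no fricative member, so the gap is the glottal fricative /h/.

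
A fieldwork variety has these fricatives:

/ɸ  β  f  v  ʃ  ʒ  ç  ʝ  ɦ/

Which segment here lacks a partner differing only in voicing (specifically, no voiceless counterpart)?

Bilabial: /ɸ/ ~ /β/
Labiodental: /f/ ~ /v/
Postalveolar: /ʃ/ ~ /ʒ/
Palatal: /ç/ ~ /ʝ/
Glottal: only /ɦ/ (voiced); no voiceless partner.
So /ɦ/ is the unpaired segment.

/ɦ/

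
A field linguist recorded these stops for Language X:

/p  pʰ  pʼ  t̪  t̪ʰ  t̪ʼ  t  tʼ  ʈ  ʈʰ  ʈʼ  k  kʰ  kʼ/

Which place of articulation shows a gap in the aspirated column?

place of articulation  plain     aspirated  ejective
bilabial          p         pʰ        pʼ      
dental            t̪        t̪ʰ       t̪ʼ     
alveolar          t         —         tʼ      
retroflex         ʈ         ʈʰ        ʈʼ      
velar             k         kʰ        kʼ      
Every place of articulation has an aspirated member except alveolar, where /tʰ/ would be expected.

alveolar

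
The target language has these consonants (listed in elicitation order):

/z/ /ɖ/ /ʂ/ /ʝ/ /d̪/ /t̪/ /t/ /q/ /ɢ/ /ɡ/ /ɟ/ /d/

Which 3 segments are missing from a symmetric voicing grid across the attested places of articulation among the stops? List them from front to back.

place of articulation  voiceless  voiced  
dental            t̪        d̪      
alveolar          t         d       
retroflex         —         ɖ       
palatal           —         ɟ       
velar             —         ɡ       
uvular            q         ɢ       
Gaps, from front to back: retroflex lacks voiceless (/ʈ/); palatal lacks voiceless (/c/); velar lacks voiceless (/k/).

/ʈ/, /c/, /k/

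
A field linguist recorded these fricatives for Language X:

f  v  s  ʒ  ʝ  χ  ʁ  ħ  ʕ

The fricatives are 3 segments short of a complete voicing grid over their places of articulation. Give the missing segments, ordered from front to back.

/z/, /ʃ/, /ç/

place of articulation  voiceless  voiced  
labiodental       f         v       
alveolar          s         —       
postalveolar      —         ʒ       
palatal           —         ʝ       
uvular            χ         ʁ       
pharyngeal        ħ         ʕ       
Gaps, from front to back: alveolar lacks voiced (/z/); postalveolar lacks voiceless (/ʃ/); palatal lacks voiceless (/ç/).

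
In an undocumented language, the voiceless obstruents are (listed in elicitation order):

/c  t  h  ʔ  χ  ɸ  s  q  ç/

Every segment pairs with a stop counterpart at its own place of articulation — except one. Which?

/ɸ/

Alveolar: /t/ ~ /s/
Palatal: /c/ ~ /ç/
Uvular: /q/ ~ /χ/
Glottal: /ʔ/ ~ /h/
Bilabial: only /ɸ/ (fricative); no stop partner.
So /ɸ/ is the unpaired segment.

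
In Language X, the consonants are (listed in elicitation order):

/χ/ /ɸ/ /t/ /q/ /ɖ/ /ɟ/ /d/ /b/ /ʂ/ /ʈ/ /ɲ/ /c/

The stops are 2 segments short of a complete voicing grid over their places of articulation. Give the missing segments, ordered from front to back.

bilabial: voiceless —, voiced /b/.
alveolar: voiceless /t/, voiced /d/.
retroflex: voiceless /ʈ/, voiced /ɖ/.
palatal: voiceless /c/, voiced /ɟ/.
uvular: voiceless /q/, voiced —.
Gaps, from front to back: bilabial lacks voiceless (/p/); uvular lacks voiced (/ɢ/).

/p/, /ɢ/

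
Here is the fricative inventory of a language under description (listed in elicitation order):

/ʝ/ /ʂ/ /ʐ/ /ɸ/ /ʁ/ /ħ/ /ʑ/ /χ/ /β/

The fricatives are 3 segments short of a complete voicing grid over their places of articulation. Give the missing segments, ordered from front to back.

place of articulation  voiceless  voiced  
bilabial          ɸ         β       
retroflex         ʂ         ʐ       
alveolo-palatal   —         ʑ       
palatal           —         ʝ       
uvular            χ         ʁ       
pharyngeal        ħ         —       
Gaps, from front to back: alveolo-palatal lacks voiceless (/ɕ/); palatal lacks voiceless (/ç/); pharyngeal lacks voiced (/ʕ/).

/ɕ/, /ç/, /ʕ/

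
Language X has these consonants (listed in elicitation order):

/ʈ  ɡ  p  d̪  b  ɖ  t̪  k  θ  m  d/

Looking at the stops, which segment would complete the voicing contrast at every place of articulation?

/t/

bilabial: voiceless /p/, voiced /b/.
dental: voiceless /t̪/, voiced /d̪/.
alveolar: voiceless —, voiced /d/.
retroflex: voiceless /ʈ/, voiced /ɖ/.
velar: voiceless /k/, voiced /ɡ/.
The alveolar row has no voiceless member, so the gap is the voiceless alveolar stop /t/.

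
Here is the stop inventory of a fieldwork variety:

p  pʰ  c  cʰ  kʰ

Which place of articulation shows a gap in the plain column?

Plain: /p/ (bilabial), /c/ (palatal).
Aspirated: /pʰ/ (bilabial), /cʰ/ (palatal), /kʰ/ (velar).
Every place of articulation has a plain member except velar, where /k/ would be expected.

velar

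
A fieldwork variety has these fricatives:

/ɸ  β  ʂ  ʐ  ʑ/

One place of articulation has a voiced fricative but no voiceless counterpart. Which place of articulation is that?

bilabial: voiceless /ɸ/, voiced /β/.
retroflex: voiceless /ʂ/, voiced /ʐ/.
alveolo-palatal: voiceless —, voiced /ʑ/.
Every place of articulation has a voiceless member except alveolo-palatal, where /ɕ/ would be expected.

alveolo-palatal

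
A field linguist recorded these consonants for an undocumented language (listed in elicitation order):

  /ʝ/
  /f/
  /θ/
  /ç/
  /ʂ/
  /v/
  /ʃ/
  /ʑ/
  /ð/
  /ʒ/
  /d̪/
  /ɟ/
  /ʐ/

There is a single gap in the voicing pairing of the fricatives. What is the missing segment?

place of articulation  voiceless  voiced  
labiodental       f         v       
dental            θ         ð       
postalveolar      ʃ         ʒ       
retroflex         ʂ         ʐ       
alveolo-palatal   —         ʑ       
palatal           ç         ʝ       
The alveolo-palatal row has no voiceless member, so the gap is the voiceless alveolo-palatal fricative /ɕ/.

/ɕ/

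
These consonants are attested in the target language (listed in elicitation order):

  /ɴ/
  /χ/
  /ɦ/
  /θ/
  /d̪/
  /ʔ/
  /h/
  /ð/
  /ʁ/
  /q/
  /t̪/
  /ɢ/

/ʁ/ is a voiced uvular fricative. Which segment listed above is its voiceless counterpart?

/χ/

The voiceless counterpart is a voiceless uvular fricative — in this inventory, /χ/.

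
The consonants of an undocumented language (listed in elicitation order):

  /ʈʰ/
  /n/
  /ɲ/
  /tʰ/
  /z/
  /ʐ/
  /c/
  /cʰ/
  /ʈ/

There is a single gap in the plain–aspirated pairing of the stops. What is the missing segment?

/t/

Plain: /ʈ/ (retroflex), /c/ (palatal).
Aspirated: /tʰ/ (alveolar), /ʈʰ/ (retroflex), /cʰ/ (palatal).
The alveolar row has no plain member, so the gap is the plain alveolar stop /t/.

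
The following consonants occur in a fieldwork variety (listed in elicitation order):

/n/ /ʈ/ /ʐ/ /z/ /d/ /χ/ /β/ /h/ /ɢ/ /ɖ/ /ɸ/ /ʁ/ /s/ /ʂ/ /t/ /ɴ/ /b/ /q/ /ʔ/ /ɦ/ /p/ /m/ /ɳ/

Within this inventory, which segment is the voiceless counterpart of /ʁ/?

/ʁ/ is a voiced uvular fricative.
The voiceless counterpart is a voiceless uvular fricative — in this inventory, /χ/.

/χ/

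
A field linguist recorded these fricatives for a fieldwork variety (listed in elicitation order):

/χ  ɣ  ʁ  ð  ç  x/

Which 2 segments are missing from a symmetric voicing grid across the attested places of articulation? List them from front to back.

/θ/, /ʝ/

dental: voiceless —, voiced /ð/.
palatal: voiceless /ç/, voiced —.
velar: voiceless /x/, voiced /ɣ/.
uvular: voiceless /χ/, voiced /ʁ/.
Gaps, from front to back: dental lacks voiceless (/θ/); palatal lacks voiced (/ʝ/).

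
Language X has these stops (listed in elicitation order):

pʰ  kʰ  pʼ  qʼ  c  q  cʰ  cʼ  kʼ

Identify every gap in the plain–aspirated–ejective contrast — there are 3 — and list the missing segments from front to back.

/p/, /k/, /qʰ/

place of articulation  plain     aspirated  ejective
bilabial          —         pʰ        pʼ      
palatal           c         cʰ        cʼ      
velar             —         kʰ        kʼ      
uvular            q         —         qʼ      
Gaps, from front to back: bilabial lacks plain (/p/); velar lacks plain (/k/); uvular lacks aspirated (/qʰ/).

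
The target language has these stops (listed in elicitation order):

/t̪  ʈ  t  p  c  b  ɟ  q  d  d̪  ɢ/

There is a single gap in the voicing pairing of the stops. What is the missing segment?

/ɖ/

Voiceless: /p/ (bilabial), /t̪/ (dental), /t/ (alveolar), /ʈ/ (retroflex), /c/ (palatal), /q/ (uvular).
Voiced: /b/ (bilabial), /d̪/ (dental), /d/ (alveolar), /ɟ/ (palatal), /ɢ/ (uvular).
The retroflex row has no voiced member, so the gap is the voiced retroflex stop /ɖ/.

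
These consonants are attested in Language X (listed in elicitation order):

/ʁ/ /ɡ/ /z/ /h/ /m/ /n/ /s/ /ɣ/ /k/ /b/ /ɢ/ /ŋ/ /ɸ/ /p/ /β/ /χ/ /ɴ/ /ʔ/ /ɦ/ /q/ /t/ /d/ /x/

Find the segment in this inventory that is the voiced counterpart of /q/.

/q/ is a voiceless uvular stop.
The voiced counterpart is a voiced uvular stop — in this inventory, /ɢ/.

/ɢ/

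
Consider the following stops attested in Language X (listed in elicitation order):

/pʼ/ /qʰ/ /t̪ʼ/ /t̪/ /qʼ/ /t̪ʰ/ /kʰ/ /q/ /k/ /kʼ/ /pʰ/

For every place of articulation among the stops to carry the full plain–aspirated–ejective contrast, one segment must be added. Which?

/p/

bilabial: plain —, aspirated /pʰ/, ejective /pʼ/.
dental: plain /t̪/, aspirated /t̪ʰ/, ejective /t̪ʼ/.
velar: plain /k/, aspirated /kʰ/, ejective /kʼ/.
uvular: plain /q/, aspirated /qʰ/, ejective /qʼ/.
The bilabial row has no plain member, so the gap is the plain bilabial stop /p/.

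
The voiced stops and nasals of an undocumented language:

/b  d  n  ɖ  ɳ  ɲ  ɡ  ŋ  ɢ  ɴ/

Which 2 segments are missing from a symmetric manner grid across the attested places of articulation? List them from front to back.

bilabial: oral stop /b/, nasal —.
alveolar: oral stop /d/, nasal /n/.
retroflex: oral stop /ɖ/, nasal /ɳ/.
palatal: oral stop —, nasal /ɲ/.
velar: oral stop /ɡ/, nasal /ŋ/.
uvular: oral stop /ɢ/, nasal /ɴ/.
Gaps, from front to back: bilabial lacks nasal (/m/); palatal lacks oral stop (/ɟ/).

/m/, /ɟ/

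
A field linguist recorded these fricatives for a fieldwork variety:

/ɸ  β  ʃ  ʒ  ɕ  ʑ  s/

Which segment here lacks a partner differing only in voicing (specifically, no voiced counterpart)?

Bilabial: /ɸ/ ~ /β/
Postalveolar: /ʃ/ ~ /ʒ/
Alveolo-palatal: /ɕ/ ~ /ʑ/
Alveolar: only /s/ (voiceless); no voiced partner.
So /s/ is the unpaired segment.

/s/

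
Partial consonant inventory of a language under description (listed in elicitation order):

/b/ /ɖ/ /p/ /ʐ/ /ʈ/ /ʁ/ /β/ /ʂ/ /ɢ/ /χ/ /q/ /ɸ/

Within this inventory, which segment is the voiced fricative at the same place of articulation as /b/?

/β/

/b/ is a voiced bilabial stop.
The voiced fricative at the same place is a voiced bilabial fricative — in this inventory, /β/.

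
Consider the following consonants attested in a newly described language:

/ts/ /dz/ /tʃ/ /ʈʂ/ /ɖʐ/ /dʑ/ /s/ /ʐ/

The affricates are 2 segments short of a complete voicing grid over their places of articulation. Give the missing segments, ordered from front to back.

alveolar: voiceless /ts/, voiced /dz/.
postalveolar: voiceless /tʃ/, voiced —.
retroflex: voiceless /ʈʂ/, voiced /ɖʐ/.
alveolo-palatal: voiceless —, voiced /dʑ/.
Gaps, from front to back: postalveolar lacks voiced (/dʒ/); alveolo-palatal lacks voiceless (/tɕ/).

/dʒ/, /tɕ/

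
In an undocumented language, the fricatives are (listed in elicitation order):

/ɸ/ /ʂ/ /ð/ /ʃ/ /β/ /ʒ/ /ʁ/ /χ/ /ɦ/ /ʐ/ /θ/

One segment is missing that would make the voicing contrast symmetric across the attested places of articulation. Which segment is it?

place of articulation  voiceless  voiced  
bilabial          ɸ         β       
dental            θ         ð       
postalveolar      ʃ         ʒ       
retroflex         ʂ         ʐ       
uvular            χ         ʁ       
glottal           —         ɦ       
The glottal row has no voiceless member, so the gap is the voiceless glottal fricative /h/.

/h/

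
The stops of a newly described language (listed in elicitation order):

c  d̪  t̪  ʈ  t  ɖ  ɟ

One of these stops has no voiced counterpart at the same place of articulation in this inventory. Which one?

/t/

Dental: /t̪/ ~ /d̪/
Retroflex: /ʈ/ ~ /ɖ/
Palatal: /c/ ~ /ɟ/
Alveolar: only /t/ (voiceless); no voiced partner.
So /t/ is the unpaired segment.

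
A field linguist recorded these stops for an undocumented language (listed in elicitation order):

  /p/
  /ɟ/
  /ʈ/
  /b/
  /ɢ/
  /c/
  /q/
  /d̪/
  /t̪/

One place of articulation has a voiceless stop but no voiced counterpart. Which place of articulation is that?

bilabial: voiceless /p/, voiced /b/.
dental: voiceless /t̪/, voiced /d̪/.
retroflex: voiceless /ʈ/, voiced —.
palatal: voiceless /c/, voiced /ɟ/.
uvular: voiceless /q/, voiced /ɢ/.
Every place of articulation has a voiced member except retroflex, where /ɖ/ would be expected.

retroflex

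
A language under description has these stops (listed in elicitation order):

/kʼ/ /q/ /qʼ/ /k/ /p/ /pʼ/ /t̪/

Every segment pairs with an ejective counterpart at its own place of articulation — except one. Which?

/t̪/

Bilabial: /p/ ~ /pʼ/
Velar: /k/ ~ /kʼ/
Uvular: /q/ ~ /qʼ/
Dental: only /t̪/ (plain); no ejective partner.
So /t̪/ is the unpaired segment.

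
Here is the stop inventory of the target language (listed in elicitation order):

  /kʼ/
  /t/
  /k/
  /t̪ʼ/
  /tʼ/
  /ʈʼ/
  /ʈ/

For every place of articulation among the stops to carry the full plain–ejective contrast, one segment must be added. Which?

dental: plain —, ejective /t̪ʼ/.
alveolar: plain /t/, ejective /tʼ/.
retroflex: plain /ʈ/, ejective /ʈʼ/.
velar: plain /k/, ejective /kʼ/.
The dental row has no plain member, so the gap is the plain dental stop /t̪/.

/t̪/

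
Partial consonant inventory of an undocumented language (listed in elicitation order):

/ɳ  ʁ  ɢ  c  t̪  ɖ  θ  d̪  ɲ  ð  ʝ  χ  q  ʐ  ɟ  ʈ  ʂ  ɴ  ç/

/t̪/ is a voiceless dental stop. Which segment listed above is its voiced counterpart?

/d̪/

The voiced counterpart is a voiced dental stop — in this inventory, /d̪/.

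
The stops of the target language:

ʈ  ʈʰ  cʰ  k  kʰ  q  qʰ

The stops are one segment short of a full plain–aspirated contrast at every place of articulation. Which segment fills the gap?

Plain: /ʈ/ (retroflex), /k/ (velar), /q/ (uvular).
Aspirated: /ʈʰ/ (retroflex), /cʰ/ (palatal), /kʰ/ (velar), /qʰ/ (uvular).
The palatal row has no plain member, so the gap is the plain palatal stop /c/.

/c/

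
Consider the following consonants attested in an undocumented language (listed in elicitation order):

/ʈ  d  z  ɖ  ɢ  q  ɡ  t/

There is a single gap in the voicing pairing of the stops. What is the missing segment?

alveolar: voiceless /t/, voiced /d/.
retroflex: voiceless /ʈ/, voiced /ɖ/.
velar: voiceless —, voiced /ɡ/.
uvular: voiceless /q/, voiced /ɢ/.
The velar row has no voiceless member, so the gap is the voiceless velar stop /k/.

/k/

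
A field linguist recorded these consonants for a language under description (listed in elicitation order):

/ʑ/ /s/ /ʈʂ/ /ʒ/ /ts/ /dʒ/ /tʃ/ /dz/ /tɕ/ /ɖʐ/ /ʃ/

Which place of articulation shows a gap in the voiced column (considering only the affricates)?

alveolo-palatal

Voiceless: /ts/ (alveolar), /tʃ/ (postalveolar), /ʈʂ/ (retroflex), /tɕ/ (alveolo-palatal).
Voiced: /dz/ (alveolar), /dʒ/ (postalveolar), /ɖʐ/ (retroflex).
Every place of articulation has a voiced member except alveolo-palatal, where /dʑ/ would be expected.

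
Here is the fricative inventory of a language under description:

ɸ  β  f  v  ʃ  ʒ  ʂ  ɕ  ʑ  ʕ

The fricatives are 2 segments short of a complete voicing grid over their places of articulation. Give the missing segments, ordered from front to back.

/ʐ/, /ħ/

bilabial: voiceless /ɸ/, voiced /β/.
labiodental: voiceless /f/, voiced /v/.
postalveolar: voiceless /ʃ/, voiced /ʒ/.
retroflex: voiceless /ʂ/, voiced —.
alveolo-palatal: voiceless /ɕ/, voiced /ʑ/.
pharyngeal: voiceless —, voiced /ʕ/.
Gaps, from front to back: retroflex lacks voiced (/ʐ/); pharyngeal lacks voiceless (/ħ/).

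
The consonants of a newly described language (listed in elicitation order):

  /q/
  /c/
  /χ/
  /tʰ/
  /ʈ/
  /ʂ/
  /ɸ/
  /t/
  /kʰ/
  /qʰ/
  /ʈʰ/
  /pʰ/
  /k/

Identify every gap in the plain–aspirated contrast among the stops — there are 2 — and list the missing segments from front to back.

/p/, /cʰ/

place of articulation  plain     aspirated
bilabial          —         pʰ      
alveolar          t         tʰ      
retroflex         ʈ         ʈʰ      
palatal           c         —       
velar             k         kʰ      
uvular            q         qʰ      
Gaps, from front to back: bilabial lacks plain (/p/); palatal lacks aspirated (/cʰ/).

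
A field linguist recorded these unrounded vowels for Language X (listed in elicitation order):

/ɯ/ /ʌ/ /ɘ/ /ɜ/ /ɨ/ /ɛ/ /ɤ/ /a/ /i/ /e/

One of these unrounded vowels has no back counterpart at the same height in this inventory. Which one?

High: /i/ ~ /ɨ/ ~ /ɯ/
High-mid: /e/ ~ /ɘ/ ~ /ɤ/
Low-mid: /ɛ/ ~ /ɜ/ ~ /ʌ/
Low: only /a/ (front); no back partner.
So /a/ is the unpaired segment.

/a/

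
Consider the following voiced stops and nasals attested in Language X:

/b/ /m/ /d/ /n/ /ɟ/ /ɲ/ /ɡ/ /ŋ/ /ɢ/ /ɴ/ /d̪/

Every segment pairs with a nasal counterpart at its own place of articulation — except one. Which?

Bilabial: /b/ ~ /m/
Alveolar: /d/ ~ /n/
Palatal: /ɟ/ ~ /ɲ/
Velar: /ɡ/ ~ /ŋ/
Uvular: /ɢ/ ~ /ɴ/
Dental: only /d̪/ (oral stop); no nasal partner.
So /d̪/ is the unpaired segment.

/d̪/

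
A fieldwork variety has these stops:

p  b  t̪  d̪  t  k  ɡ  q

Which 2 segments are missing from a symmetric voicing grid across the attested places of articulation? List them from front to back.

/d/, /ɢ/

Voiceless: /p/ (bilabial), /t̪/ (dental), /t/ (alveolar), /k/ (velar), /q/ (uvular).
Voiced: /b/ (bilabial), /d̪/ (dental), /ɡ/ (velar).
Gaps, from front to back: alveolar lacks voiced (/d/); uvular lacks voiced (/ɢ/).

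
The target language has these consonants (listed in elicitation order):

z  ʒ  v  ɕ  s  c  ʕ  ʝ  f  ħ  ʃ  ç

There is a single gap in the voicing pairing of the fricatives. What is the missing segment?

/ʑ/

labiodental: voiceless /f/, voiced /v/.
alveolar: voiceless /s/, voiced /z/.
postalveolar: voiceless /ʃ/, voiced /ʒ/.
alveolo-palatal: voiceless /ɕ/, voiced —.
palatal: voiceless /ç/, voiced /ʝ/.
pharyngeal: voiceless /ħ/, voiced /ʕ/.
The alveolo-palatal row has no voiced member, so the gap is the voiced alveolo-palatal fricative /ʑ/.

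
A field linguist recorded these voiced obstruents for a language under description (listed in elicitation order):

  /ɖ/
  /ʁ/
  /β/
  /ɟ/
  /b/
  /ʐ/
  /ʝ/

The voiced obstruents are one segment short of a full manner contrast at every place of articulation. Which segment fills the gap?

/ɢ/

Stop: /b/ (bilabial), /ɖ/ (retroflex), /ɟ/ (palatal).
Fricative: /β/ (bilabial), /ʐ/ (retroflex), /ʝ/ (palatal), /ʁ/ (uvular).
The uvular row has no stop member, so the gap is the uvular stop /ɢ/.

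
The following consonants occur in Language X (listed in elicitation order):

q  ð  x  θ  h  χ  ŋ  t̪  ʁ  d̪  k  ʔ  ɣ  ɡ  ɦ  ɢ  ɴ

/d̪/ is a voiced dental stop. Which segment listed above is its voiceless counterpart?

The voiceless counterpart is a voiceless dental stop — in this inventory, /t̪/.

/t̪/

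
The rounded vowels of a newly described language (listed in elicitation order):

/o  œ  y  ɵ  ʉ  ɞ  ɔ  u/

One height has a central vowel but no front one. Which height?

high-mid

high: front /y/, central /ʉ/, back /u/.
high-mid: front —, central /ɵ/, back /o/.
low-mid: front /œ/, central /ɞ/, back /ɔ/.
Every height has a front member except high-mid, where /ø/ would be expected.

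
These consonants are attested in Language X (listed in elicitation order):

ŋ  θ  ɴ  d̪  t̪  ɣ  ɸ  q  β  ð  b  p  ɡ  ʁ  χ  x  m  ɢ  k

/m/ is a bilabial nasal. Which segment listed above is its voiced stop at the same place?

The voiced stop at the same place is a voiced bilabial stop — in this inventory, /b/.

/b/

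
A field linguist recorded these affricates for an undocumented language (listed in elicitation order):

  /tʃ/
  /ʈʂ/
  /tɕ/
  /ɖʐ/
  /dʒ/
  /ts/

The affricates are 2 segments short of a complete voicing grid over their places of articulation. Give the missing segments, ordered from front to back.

alveolar: voiceless /ts/, voiced —.
postalveolar: voiceless /tʃ/, voiced /dʒ/.
retroflex: voiceless /ʈʂ/, voiced /ɖʐ/.
alveolo-palatal: voiceless /tɕ/, voiced —.
Gaps, from front to back: alveolar lacks voiced (/dz/); alveolo-palatal lacks voiced (/dʑ/).

/dz/, /dʑ/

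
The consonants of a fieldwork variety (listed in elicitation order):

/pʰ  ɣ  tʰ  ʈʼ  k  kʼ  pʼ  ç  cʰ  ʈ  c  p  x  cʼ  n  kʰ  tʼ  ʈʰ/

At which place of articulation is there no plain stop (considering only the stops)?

alveolar

bilabial: plain /p/, aspirated /pʰ/, ejective /pʼ/.
alveolar: plain —, aspirated /tʰ/, ejective /tʼ/.
retroflex: plain /ʈ/, aspirated /ʈʰ/, ejective /ʈʼ/.
palatal: plain /c/, aspirated /cʰ/, ejective /cʼ/.
velar: plain /k/, aspirated /kʰ/, ejective /kʼ/.
Every place of articulation has a plain member except alveolar, where /t/ would be expected.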